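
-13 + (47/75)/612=-13.00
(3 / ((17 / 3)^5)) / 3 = 243 / 1419857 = 0.00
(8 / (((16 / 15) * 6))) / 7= 0.18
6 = 6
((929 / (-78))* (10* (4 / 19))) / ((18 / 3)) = -9290 / 2223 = -4.18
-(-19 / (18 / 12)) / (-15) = -38 / 45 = -0.84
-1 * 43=-43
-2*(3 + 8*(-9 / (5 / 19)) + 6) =529.20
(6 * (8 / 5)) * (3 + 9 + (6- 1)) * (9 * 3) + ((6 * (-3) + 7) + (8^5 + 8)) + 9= 185902 / 5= 37180.40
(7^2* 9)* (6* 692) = 1831032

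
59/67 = 0.88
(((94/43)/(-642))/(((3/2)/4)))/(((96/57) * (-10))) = 893/1656360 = 0.00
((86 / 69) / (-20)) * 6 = -0.37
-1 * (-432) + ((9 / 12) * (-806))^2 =1463409 / 4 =365852.25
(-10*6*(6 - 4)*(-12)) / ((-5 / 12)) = -3456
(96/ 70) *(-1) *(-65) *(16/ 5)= 9984/ 35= 285.26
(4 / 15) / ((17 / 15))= 4 / 17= 0.24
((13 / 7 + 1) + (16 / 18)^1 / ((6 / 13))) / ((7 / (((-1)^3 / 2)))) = -452 / 1323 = -0.34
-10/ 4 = -5/ 2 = -2.50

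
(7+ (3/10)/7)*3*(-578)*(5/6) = -142477/14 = -10176.93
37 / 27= 1.37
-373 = -373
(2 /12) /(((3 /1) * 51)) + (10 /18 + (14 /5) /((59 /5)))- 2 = -65323 /54162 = -1.21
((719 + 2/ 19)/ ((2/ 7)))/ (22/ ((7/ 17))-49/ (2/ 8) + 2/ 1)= -669487/ 37392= -17.90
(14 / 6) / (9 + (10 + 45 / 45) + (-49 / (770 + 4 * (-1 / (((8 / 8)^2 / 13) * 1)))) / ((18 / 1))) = 30156 / 258431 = 0.12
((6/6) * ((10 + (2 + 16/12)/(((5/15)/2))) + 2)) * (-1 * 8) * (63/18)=-896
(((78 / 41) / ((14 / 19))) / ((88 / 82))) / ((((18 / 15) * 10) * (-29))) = -247 / 35728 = -0.01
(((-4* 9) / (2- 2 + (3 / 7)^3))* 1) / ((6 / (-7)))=4802 / 9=533.56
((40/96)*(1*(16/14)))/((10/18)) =6/7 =0.86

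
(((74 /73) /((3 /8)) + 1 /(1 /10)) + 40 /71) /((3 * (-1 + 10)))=206282 /419823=0.49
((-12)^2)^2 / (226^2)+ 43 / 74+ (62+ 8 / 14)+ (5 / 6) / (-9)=5667099794 / 89293617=63.47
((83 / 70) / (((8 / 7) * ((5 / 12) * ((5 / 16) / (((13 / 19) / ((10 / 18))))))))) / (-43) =-0.23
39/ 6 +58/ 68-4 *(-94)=6517/ 17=383.35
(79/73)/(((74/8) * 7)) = 316/18907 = 0.02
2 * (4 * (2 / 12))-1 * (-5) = 19 / 3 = 6.33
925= 925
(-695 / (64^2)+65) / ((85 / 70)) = 53.39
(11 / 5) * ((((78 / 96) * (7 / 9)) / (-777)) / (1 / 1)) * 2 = -0.00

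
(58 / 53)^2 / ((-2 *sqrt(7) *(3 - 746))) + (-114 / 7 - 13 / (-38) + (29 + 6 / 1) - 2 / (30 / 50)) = 1682 *sqrt(7) / 14609609 + 12547 / 798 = 15.72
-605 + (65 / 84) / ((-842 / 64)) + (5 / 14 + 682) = 77.30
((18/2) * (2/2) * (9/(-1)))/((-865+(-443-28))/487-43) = 39447/22277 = 1.77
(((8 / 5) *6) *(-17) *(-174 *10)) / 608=8874 / 19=467.05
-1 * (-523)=523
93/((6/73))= 2263/2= 1131.50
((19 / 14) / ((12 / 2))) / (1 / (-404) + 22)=1919 / 186627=0.01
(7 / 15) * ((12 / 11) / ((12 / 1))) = 7 / 165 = 0.04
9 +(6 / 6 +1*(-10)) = 0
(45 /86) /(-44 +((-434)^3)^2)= 45 /574694218795089592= 0.00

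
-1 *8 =-8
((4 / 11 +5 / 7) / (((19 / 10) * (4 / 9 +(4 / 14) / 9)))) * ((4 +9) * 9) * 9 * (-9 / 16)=-2359773 / 3344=-705.67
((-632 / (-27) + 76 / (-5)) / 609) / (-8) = -277 / 164430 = -0.00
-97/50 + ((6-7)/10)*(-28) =43/50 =0.86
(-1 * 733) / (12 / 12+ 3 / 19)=-13927 / 22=-633.05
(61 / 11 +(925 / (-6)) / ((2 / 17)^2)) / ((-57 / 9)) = 2939111 / 1672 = 1757.84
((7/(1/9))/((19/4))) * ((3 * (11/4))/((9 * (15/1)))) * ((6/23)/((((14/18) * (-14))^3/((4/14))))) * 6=-72171/257063065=-0.00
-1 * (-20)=20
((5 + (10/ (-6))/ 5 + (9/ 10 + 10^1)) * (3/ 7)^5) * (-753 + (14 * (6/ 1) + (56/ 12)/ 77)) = -55668735/ 369754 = -150.56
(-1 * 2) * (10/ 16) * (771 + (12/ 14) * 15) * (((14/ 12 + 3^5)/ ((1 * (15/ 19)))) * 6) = -50910215/ 28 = -1818221.96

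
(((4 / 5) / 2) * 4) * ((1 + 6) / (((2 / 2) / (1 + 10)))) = 616 / 5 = 123.20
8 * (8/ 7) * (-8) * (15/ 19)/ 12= -640/ 133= -4.81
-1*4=-4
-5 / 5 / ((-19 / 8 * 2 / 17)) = 68 / 19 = 3.58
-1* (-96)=96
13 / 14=0.93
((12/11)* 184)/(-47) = -2208/517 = -4.27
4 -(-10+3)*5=39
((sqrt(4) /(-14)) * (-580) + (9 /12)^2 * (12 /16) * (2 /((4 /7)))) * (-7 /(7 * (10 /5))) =-42.17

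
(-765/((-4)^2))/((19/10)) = -3825/152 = -25.16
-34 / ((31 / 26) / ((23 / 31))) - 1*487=-488339 / 961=-508.16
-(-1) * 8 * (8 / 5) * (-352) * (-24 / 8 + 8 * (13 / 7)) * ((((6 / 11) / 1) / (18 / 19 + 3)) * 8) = -51675136 / 875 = -59057.30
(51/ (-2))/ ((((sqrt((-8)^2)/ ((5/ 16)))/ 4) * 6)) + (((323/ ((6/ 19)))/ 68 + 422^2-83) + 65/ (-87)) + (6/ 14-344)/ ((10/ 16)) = 13833745147/ 77952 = 177464.92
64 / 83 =0.77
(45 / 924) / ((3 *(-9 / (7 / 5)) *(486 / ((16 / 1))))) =-2 / 24057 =-0.00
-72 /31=-2.32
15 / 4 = 3.75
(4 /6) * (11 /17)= 22 /51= 0.43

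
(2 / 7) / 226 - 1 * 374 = -374.00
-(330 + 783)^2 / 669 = -412923 / 223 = -1851.67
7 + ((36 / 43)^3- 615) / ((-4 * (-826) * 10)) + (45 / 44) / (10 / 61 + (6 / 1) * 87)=803432513304199 / 115049519874520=6.98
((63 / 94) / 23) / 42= 3 / 4324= 0.00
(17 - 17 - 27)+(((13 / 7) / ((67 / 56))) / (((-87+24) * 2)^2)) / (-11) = -78979157 / 2925153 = -27.00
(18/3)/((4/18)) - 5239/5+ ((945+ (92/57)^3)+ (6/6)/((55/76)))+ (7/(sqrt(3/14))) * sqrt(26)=-715167109/10185615+ 14 * sqrt(273)/3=6.89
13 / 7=1.86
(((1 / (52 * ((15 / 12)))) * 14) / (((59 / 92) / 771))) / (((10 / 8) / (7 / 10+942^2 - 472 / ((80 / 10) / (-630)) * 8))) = 23529769877712 / 95875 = 245421328.58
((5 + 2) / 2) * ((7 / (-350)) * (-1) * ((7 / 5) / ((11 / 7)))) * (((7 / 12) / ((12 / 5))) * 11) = 2401 / 14400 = 0.17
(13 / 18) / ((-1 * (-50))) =13 / 900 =0.01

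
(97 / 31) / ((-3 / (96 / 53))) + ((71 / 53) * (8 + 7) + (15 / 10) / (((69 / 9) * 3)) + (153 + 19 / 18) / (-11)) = 15956884 / 3741111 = 4.27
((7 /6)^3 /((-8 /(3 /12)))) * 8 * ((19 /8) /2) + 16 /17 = 110395 /235008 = 0.47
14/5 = 2.80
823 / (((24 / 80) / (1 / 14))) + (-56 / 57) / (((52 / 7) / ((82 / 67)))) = 195.79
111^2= 12321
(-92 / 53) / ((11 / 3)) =-0.47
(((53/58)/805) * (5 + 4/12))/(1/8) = 3392/70035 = 0.05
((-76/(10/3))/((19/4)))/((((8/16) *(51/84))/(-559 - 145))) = 946176/85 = 11131.48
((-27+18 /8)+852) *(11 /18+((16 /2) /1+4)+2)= 290089 /24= 12087.04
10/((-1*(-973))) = 0.01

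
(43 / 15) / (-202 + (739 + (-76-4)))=43 / 6855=0.01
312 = 312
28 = 28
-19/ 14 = -1.36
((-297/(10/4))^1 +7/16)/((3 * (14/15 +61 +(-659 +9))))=9469/141136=0.07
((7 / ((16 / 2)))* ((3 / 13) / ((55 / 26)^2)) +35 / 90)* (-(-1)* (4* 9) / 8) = 5908 / 3025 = 1.95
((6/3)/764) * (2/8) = 1/1528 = 0.00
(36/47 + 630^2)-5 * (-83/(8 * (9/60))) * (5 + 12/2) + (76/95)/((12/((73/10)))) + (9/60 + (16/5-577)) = 5641857947/14100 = 400131.77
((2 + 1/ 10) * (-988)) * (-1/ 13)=798/ 5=159.60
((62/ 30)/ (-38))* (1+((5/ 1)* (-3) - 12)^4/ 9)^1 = -183055/ 57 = -3211.49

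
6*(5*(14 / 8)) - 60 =-15 / 2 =-7.50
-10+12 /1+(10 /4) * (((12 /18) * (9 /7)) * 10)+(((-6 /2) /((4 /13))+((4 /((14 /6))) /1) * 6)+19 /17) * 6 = 7937 /238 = 33.35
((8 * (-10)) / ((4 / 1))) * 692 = -13840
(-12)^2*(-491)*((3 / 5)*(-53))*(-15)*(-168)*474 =2685653542656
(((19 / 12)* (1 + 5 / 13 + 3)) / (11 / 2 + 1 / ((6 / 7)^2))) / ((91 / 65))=855 / 1183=0.72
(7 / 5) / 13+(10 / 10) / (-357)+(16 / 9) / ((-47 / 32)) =-3617126 / 3271905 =-1.11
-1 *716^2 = -512656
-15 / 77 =-0.19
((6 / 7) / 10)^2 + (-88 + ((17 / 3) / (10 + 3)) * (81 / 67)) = -93323686 / 1066975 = -87.47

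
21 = 21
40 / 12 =10 / 3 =3.33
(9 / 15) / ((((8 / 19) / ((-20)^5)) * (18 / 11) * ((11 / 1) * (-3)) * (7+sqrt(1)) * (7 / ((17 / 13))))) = 1615000 / 819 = 1971.92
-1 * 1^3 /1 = -1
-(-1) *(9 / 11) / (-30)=-3 / 110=-0.03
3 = 3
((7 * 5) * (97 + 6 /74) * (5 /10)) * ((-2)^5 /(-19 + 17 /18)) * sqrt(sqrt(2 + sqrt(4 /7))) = 1034496 * 7^(3 /4) * (2 * sqrt(7) + 14)^(1 /4) /2405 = 3879.53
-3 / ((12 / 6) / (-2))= 3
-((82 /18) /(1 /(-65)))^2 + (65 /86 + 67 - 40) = -87654.03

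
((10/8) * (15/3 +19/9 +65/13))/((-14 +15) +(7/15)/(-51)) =46325/3032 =15.28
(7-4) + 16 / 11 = 49 / 11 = 4.45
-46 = -46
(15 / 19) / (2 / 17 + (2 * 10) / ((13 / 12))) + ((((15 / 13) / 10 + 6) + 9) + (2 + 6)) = 11743151 / 507091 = 23.16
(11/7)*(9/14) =99/98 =1.01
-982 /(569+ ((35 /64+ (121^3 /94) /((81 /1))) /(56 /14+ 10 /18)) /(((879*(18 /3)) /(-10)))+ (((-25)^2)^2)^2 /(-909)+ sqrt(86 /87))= 28606296542951623832838144*sqrt(7482) /71413255201172815298914193220172005076277+ 417768415808717656561495469088463488 /71413255201172815298914193220172005076277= 0.00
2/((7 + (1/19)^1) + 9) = 38/305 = 0.12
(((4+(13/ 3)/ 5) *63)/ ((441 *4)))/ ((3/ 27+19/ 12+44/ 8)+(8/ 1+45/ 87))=6351/ 574105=0.01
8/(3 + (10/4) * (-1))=16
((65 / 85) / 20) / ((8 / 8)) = 13 / 340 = 0.04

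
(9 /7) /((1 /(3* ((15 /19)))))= 405 /133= 3.05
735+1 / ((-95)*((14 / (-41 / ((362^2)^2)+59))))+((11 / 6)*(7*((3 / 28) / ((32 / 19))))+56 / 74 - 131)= 584809473705488531 / 965783083600640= 605.53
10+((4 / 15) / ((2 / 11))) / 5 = 772 / 75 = 10.29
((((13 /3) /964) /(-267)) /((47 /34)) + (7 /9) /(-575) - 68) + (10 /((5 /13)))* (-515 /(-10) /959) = -222151994289151 /3335359180650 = -66.61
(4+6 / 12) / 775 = 9 / 1550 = 0.01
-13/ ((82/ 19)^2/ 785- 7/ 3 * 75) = 3684005/ 49585651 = 0.07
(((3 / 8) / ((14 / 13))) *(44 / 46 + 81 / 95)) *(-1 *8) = -154167 / 30590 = -5.04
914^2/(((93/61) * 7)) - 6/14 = 50958877/651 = 78277.84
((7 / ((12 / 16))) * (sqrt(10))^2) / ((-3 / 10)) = -2800 / 9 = -311.11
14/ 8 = 7/ 4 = 1.75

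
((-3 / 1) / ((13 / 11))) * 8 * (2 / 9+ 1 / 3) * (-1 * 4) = 1760 / 39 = 45.13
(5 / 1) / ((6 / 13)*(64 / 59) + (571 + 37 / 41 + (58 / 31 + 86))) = 4874285 / 643672788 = 0.01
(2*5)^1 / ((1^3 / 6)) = 60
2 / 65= 0.03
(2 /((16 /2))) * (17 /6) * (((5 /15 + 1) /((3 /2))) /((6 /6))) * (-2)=-34 /27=-1.26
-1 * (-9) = 9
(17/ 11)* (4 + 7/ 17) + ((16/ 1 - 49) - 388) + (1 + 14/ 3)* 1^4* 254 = 33830/ 33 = 1025.15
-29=-29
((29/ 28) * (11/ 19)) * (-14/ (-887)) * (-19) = -319/ 1774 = -0.18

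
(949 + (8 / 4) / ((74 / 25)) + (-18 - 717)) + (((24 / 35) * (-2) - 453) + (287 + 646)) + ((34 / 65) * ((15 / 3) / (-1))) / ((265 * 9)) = 5567428823 / 8030295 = 693.30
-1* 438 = -438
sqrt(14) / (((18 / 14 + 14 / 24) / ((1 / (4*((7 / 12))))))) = 36*sqrt(14) / 157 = 0.86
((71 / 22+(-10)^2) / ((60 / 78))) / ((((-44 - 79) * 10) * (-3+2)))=9841 / 90200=0.11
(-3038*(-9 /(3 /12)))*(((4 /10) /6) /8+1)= 551397 /5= 110279.40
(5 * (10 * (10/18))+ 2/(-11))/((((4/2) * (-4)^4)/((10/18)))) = 3415/114048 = 0.03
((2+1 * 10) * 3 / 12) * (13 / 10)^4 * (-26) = -1113879 / 5000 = -222.78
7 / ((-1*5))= -7 / 5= -1.40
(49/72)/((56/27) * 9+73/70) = 1715/49668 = 0.03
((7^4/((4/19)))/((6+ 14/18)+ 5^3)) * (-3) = -1231713/4744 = -259.64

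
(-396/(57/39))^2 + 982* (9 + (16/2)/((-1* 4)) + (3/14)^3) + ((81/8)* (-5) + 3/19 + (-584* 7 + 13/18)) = 678971580019/8915256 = 76158.39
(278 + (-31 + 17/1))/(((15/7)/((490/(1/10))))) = 603680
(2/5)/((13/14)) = 28/65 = 0.43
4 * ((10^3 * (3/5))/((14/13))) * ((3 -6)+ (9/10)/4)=-43290/7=-6184.29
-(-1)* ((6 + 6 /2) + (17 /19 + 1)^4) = 2852505 /130321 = 21.89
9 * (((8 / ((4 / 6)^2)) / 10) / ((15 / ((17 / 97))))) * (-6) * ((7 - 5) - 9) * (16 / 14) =9.09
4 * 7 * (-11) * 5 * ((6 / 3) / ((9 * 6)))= -1540 / 27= -57.04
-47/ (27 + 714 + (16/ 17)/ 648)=-64719/ 1020359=-0.06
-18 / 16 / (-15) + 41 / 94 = 961 / 1880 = 0.51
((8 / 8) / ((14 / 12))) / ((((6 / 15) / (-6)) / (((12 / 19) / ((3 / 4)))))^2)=345600 / 2527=136.76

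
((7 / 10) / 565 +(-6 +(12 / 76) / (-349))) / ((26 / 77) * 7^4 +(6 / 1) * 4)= -2472375763 / 344005007300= -0.01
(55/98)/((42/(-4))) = -55/1029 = -0.05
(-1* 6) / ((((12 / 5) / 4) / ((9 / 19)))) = -90 / 19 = -4.74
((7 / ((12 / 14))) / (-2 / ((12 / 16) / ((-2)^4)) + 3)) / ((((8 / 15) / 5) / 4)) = -525 / 68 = -7.72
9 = 9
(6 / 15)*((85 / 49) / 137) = 34 / 6713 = 0.01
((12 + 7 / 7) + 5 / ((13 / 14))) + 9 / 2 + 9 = 829 / 26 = 31.88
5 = 5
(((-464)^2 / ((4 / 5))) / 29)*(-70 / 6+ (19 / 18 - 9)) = -1637920 / 9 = -181991.11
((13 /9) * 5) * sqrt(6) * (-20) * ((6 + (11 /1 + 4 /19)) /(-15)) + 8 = 8 + 28340 * sqrt(6) /171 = 413.96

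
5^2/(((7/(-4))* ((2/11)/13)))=-7150/7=-1021.43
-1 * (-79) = 79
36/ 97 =0.37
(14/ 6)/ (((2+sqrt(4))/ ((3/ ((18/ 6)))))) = 7/ 12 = 0.58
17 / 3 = 5.67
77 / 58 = 1.33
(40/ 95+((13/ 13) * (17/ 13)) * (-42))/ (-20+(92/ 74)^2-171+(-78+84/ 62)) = 571313818/ 2789370259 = 0.20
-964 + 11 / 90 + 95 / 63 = -606293 / 630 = -962.37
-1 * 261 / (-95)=261 / 95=2.75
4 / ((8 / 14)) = 7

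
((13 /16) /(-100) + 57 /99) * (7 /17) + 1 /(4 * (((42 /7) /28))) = 24647 /17600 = 1.40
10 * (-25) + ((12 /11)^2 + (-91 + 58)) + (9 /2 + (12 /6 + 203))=-17499 /242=-72.31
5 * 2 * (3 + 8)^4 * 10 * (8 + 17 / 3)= 20009366.67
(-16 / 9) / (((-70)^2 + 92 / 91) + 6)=-728 / 2009421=-0.00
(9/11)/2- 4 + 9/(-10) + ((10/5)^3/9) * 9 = 193/55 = 3.51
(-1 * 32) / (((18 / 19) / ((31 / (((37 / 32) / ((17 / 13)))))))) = -5126656 / 4329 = -1184.26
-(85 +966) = -1051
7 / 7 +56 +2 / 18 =514 / 9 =57.11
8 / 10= 4 / 5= 0.80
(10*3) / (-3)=-10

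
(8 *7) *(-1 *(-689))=38584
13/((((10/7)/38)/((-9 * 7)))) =-108927/5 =-21785.40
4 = 4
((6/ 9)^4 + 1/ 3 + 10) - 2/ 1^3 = 691/ 81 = 8.53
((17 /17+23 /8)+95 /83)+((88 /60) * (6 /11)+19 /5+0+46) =184657 /3320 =55.62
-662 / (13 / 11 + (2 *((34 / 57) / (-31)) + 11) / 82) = -1055118108 / 2096681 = -503.23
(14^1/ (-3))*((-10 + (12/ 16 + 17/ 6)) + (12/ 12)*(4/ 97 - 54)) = 491939/ 1746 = 281.75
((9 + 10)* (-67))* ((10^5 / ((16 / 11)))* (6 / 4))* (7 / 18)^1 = -51052604.17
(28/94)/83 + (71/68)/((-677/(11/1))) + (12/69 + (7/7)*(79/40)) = 88208095283/41304880280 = 2.14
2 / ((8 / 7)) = 7 / 4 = 1.75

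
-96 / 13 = -7.38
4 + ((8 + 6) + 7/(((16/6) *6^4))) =62215/3456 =18.00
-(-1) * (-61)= -61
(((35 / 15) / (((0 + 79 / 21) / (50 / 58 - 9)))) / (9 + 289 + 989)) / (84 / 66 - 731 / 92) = 1063888 / 1810121391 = 0.00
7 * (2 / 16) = 7 / 8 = 0.88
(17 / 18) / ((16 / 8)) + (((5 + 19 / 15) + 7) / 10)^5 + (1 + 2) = 7.58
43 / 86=1 / 2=0.50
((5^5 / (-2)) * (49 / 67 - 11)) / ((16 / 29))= 3896875 / 134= 29081.16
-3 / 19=-0.16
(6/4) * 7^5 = 50421/2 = 25210.50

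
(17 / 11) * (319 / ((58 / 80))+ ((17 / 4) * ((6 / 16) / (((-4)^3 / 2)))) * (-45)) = 683.46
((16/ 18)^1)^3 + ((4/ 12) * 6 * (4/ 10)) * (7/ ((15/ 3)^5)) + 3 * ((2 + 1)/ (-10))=-4462301/ 22781250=-0.20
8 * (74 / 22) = 296 / 11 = 26.91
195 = 195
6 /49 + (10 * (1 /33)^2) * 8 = 10454 /53361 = 0.20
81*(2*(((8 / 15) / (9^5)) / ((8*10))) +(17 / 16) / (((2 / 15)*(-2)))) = -1129312061 / 3499200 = -322.73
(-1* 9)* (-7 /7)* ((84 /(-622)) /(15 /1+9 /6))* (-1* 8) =2016 /3421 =0.59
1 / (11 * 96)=0.00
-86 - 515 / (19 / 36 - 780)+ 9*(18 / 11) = -1981444 / 28061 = -70.61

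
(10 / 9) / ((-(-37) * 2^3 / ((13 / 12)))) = 65 / 15984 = 0.00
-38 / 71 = -0.54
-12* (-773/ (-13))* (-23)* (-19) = -4053612/ 13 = -311816.31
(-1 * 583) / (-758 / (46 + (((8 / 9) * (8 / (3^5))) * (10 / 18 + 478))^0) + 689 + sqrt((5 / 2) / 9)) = -3119603850 / 3600504041 + 3863541 * sqrt(10) / 18002520205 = -0.87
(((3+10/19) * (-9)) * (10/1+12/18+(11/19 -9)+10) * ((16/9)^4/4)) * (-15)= 3831070720/263169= 14557.45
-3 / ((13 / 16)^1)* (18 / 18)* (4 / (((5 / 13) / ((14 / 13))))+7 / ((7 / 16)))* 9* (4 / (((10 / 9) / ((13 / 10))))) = -528768 / 125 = -4230.14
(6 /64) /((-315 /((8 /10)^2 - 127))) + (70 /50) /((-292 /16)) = -79931 /2044000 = -0.04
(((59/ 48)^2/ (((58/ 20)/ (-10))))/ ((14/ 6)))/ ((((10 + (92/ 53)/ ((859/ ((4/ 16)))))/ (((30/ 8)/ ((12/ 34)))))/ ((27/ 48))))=-1010306729625/ 757141331968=-1.33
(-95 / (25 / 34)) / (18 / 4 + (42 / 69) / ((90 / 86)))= -267444 / 10519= -25.42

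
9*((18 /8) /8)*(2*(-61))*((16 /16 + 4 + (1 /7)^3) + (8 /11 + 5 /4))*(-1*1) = 520509645 /241472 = 2155.57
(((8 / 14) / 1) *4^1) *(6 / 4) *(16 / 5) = 384 / 35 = 10.97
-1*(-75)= 75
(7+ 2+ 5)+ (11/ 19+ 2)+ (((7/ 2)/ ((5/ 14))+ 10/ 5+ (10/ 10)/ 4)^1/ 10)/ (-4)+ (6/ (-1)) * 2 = 65021/ 15200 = 4.28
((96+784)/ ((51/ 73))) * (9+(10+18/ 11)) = 1325680/ 51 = 25993.73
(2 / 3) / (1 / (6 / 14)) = 2 / 7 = 0.29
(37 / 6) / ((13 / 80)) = 1480 / 39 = 37.95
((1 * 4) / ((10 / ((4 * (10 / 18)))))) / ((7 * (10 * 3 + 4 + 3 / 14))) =16 / 4311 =0.00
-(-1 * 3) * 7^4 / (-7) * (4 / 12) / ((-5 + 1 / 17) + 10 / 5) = 5831 / 50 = 116.62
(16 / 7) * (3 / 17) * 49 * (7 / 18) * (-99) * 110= -1422960 / 17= -83703.53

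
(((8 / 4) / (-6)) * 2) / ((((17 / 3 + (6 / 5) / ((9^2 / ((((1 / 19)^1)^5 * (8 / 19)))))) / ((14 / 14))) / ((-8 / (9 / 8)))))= 30109363840 / 35990098981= 0.84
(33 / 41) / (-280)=-33 / 11480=-0.00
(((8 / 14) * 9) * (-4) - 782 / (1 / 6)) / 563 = -32988 / 3941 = -8.37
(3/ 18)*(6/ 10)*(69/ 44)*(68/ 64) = 1173/ 7040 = 0.17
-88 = -88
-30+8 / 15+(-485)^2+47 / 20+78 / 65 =2822389 / 12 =235199.08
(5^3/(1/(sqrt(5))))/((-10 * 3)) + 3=-6.32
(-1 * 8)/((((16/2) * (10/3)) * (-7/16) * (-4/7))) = -6/5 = -1.20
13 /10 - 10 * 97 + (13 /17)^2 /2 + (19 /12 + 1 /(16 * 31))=-2078822557 /2150160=-966.82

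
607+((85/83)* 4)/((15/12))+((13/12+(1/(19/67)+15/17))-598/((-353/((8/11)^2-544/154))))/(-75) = 880510386823877/1442816949420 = 610.27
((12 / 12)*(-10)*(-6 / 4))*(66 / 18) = 55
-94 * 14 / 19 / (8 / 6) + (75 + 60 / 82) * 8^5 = 1933107693 / 779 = 2481524.64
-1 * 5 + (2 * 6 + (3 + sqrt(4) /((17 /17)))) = 12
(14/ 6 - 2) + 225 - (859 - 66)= -1703/ 3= -567.67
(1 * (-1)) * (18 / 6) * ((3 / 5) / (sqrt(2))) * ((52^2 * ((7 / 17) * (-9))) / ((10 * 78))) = 4914 * sqrt(2) / 425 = 16.35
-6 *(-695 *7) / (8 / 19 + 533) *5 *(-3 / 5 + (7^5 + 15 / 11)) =4598793.19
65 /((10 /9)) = 117 /2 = 58.50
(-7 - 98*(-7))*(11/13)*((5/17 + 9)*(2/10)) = 1180102/1105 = 1067.97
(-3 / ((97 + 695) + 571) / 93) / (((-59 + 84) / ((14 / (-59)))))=14 / 62323175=0.00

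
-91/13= -7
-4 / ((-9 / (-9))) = -4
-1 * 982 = -982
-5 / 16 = -0.31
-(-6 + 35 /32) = 157 /32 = 4.91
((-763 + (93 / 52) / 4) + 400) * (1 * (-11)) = 829521 / 208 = 3988.08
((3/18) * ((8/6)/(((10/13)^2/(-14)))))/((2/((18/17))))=-1183/425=-2.78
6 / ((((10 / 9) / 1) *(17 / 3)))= 81 / 85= 0.95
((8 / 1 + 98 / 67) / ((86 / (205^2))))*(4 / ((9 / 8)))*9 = 426301600 / 2881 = 147970.01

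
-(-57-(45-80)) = 22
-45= -45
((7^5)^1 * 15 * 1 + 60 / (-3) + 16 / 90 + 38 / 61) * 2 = 1383951046 / 2745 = 504171.60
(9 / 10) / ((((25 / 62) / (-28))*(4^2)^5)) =-1953 / 32768000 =-0.00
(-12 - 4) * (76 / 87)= -1216 / 87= -13.98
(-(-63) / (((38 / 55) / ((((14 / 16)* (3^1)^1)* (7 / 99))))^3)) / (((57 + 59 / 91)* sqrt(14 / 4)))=1338257375* sqrt(14) / 442150674432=0.01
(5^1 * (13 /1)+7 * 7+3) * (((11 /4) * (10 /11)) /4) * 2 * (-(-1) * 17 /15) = 663 /4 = 165.75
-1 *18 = -18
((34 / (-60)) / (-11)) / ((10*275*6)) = 17 / 5445000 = 0.00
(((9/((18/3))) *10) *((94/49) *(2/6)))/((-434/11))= -2585/10633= -0.24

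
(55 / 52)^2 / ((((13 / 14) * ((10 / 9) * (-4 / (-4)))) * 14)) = 5445 / 70304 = 0.08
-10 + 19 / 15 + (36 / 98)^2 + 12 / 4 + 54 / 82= -7294261 / 1476615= -4.94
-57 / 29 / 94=-57 / 2726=-0.02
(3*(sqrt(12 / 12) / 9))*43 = 43 / 3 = 14.33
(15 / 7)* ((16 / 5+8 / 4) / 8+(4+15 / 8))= 783 / 56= 13.98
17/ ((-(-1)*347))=17/ 347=0.05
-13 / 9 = -1.44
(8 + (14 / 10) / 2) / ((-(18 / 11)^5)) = -4670479 / 6298560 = -0.74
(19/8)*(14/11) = 3.02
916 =916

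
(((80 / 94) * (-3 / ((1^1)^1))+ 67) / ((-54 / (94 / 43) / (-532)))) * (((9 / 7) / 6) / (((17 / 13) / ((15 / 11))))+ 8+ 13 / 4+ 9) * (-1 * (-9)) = 47824881 / 187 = 255748.03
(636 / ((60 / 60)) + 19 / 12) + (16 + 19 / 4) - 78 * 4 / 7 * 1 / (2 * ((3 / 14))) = 1663 / 3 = 554.33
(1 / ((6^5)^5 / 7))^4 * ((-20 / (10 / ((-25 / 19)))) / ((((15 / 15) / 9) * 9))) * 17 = 1020425 / 6206526923250673607918557538001549295102865249493071279659183680510222844035072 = 0.00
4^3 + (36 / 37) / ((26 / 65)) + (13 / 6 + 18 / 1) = 19225 / 222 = 86.60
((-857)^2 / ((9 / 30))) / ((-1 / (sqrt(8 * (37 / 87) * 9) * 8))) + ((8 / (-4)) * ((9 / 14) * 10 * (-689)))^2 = 3845240100 / 49-117511840 * sqrt(6438) / 87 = -29902895.66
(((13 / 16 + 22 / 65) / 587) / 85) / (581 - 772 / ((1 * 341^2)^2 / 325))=16184961340317 / 407646765513955442800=0.00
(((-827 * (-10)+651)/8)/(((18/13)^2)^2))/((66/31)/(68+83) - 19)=-1192684539761/74636256384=-15.98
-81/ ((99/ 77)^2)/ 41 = -1.20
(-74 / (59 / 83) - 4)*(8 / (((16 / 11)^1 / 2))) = -70158 / 59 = -1189.12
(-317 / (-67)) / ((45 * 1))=317 / 3015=0.11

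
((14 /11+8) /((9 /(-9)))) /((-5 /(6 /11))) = 1.01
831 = 831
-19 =-19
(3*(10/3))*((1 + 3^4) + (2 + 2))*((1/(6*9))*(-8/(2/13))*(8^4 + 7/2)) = -3394993.33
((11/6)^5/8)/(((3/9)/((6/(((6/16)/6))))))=161051/216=745.61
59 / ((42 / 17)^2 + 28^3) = 17051 / 6345892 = 0.00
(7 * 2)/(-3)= -4.67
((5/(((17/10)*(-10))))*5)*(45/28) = -1125/476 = -2.36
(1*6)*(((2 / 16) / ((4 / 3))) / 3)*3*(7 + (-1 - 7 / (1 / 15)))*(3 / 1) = -2673 / 16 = -167.06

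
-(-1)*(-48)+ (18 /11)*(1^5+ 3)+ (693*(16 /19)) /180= -39932 /1045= -38.21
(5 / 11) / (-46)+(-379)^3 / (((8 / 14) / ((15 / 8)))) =-1446196979615 / 8096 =-178631049.85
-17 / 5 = -3.40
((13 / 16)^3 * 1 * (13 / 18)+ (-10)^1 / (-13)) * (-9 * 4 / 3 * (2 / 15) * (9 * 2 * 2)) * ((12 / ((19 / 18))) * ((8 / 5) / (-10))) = 121.18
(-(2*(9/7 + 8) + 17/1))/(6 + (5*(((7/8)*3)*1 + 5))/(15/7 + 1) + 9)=-43824/33425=-1.31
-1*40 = -40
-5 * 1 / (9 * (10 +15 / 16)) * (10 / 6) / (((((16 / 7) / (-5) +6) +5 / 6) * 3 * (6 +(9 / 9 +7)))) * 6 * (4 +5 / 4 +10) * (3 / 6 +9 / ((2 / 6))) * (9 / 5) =-13420 / 9373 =-1.43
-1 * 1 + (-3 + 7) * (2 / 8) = 0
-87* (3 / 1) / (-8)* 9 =293.62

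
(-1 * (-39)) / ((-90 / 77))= -1001 / 30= -33.37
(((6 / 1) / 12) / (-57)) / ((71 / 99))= -33 / 2698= -0.01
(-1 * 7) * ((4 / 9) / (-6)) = 14 / 27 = 0.52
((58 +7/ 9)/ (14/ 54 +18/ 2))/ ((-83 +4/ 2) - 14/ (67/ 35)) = -106329/ 1479250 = -0.07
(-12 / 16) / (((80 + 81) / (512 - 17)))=-1485 / 644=-2.31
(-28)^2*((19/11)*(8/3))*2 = 238336/33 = 7222.30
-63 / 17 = -3.71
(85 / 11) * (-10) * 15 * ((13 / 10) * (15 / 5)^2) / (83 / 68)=-10143900 / 913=-11110.51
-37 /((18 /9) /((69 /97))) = -2553 /194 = -13.16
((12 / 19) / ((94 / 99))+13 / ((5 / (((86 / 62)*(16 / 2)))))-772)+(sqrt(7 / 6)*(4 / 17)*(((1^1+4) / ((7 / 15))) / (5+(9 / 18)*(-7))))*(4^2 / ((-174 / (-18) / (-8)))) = -102770814 / 138415-12800*sqrt(42) / 3451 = -766.52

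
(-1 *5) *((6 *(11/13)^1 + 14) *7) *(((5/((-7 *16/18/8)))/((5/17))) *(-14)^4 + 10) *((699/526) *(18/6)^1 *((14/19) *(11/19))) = 1176817836181680/1234259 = 953461012.79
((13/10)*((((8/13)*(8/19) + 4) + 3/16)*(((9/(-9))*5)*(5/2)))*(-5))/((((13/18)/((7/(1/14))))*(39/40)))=322903875/6422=50280.89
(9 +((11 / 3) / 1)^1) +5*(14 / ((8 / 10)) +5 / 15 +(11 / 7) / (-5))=4211 / 42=100.26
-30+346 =316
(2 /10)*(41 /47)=41 /235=0.17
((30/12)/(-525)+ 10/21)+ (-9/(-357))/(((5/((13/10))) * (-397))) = 79539/168725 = 0.47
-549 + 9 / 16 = -8775 / 16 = -548.44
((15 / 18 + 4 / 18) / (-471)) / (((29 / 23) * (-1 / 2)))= 437 / 122931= 0.00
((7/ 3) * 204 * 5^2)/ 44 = 2975/ 11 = 270.45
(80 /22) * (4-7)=-120 /11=-10.91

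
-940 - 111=-1051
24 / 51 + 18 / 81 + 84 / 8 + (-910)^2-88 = 253375097 / 306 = 828023.19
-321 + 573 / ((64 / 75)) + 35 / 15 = 67741 / 192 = 352.82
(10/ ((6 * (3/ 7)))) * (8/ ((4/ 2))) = 140/ 9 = 15.56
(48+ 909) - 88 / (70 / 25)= 6479 / 7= 925.57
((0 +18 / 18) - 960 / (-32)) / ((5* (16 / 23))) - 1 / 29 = 20597 / 2320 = 8.88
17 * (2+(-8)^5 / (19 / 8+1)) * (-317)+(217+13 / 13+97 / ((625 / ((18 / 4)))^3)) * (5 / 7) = 551721568080629893 / 10546875000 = 52311378.31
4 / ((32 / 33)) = 33 / 8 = 4.12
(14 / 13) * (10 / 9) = 140 / 117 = 1.20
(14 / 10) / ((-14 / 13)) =-13 / 10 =-1.30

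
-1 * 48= -48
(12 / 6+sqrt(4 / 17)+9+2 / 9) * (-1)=-101 / 9 -2 * sqrt(17) / 17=-11.71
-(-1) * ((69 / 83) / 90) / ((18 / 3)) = 23 / 14940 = 0.00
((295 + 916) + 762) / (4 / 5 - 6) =-9865 / 26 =-379.42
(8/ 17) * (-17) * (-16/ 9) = 128/ 9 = 14.22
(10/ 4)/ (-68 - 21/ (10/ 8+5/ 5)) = -15/ 464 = -0.03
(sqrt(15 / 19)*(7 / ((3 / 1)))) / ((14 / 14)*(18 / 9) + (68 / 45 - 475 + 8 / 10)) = -105*sqrt(285) / 402439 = -0.00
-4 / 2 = -2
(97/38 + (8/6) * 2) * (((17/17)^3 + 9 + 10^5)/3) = 29752975/171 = 173994.01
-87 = -87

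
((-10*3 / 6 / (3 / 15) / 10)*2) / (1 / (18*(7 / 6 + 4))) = -465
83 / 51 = 1.63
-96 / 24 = -4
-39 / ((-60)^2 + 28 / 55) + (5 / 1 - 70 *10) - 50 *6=-197040005 / 198028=-995.01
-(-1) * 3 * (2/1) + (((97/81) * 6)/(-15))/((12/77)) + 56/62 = 288481/75330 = 3.83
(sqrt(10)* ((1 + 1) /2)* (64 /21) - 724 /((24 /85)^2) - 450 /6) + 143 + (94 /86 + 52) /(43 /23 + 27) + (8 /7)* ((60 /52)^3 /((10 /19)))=-71199592962185 /7903821744 + 64* sqrt(10) /21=-8998.61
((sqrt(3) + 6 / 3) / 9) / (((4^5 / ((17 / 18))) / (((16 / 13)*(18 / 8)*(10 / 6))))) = 85*sqrt(3) / 179712 + 85 / 89856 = 0.00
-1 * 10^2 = -100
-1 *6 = -6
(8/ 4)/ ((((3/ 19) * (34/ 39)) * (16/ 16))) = 247/ 17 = 14.53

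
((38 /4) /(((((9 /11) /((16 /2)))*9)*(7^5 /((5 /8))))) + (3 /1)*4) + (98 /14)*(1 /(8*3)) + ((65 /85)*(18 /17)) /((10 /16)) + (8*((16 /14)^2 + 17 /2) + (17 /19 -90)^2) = 45630192392554187 /5681202309720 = 8031.78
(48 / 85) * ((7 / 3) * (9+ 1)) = 13.18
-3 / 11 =-0.27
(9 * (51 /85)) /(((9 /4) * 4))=3 /5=0.60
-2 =-2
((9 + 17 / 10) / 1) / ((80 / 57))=6099 / 800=7.62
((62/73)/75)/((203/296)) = 18352/1111425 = 0.02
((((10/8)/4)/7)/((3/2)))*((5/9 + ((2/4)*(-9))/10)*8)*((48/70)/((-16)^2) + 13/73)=280801/61810560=0.00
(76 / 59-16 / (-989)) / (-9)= -76108 / 525159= -0.14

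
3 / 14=0.21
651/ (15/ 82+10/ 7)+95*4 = 725174/ 925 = 783.97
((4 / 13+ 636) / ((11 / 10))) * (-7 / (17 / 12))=-631680 / 221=-2858.28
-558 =-558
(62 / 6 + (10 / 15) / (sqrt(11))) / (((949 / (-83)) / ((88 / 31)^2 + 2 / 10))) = -7.61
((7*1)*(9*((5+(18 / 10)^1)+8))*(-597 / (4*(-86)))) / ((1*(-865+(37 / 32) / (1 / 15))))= -1590408 / 833125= -1.91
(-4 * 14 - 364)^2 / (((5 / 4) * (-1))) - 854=-141974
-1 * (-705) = 705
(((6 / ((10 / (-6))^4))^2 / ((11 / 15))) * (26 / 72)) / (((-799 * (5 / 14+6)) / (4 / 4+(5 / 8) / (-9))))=-13334139 / 244444062500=-0.00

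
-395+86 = -309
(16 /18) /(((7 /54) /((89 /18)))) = 712 /21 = 33.90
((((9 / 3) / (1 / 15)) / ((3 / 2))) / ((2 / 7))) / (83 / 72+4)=20.38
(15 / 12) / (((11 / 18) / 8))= 180 / 11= 16.36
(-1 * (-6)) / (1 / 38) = 228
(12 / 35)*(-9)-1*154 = -5498 / 35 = -157.09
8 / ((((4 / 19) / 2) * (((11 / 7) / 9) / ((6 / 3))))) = 9576 / 11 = 870.55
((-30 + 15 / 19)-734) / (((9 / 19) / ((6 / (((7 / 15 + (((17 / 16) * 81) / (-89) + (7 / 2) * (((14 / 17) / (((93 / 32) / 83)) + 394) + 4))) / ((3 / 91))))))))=-326467393440 / 1510745981381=-0.22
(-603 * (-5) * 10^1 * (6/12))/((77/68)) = 1025100/77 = 13312.99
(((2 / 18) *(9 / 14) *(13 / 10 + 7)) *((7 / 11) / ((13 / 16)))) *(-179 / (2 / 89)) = -2644546 / 715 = -3698.67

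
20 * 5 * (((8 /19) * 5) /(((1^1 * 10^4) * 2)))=1 /95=0.01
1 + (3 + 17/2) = 25/2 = 12.50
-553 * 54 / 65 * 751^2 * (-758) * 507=497889053196444 / 5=99577810639288.80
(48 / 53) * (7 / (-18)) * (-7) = 392 / 159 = 2.47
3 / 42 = 1 / 14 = 0.07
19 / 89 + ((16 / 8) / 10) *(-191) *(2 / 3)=-33713 / 1335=-25.25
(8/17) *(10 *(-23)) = -1840/17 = -108.24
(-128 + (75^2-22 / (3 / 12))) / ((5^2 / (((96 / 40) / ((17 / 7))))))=454356 / 2125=213.81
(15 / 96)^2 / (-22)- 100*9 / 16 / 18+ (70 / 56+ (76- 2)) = 1624807 / 22528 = 72.12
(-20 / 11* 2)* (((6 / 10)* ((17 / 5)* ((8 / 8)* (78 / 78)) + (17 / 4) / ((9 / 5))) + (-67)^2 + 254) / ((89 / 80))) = -45565984 / 2937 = -15514.47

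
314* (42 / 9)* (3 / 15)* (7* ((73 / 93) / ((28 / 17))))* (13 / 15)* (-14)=-248222338 / 20925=-11862.48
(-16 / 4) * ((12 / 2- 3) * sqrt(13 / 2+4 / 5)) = -6 * sqrt(730) / 5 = -32.42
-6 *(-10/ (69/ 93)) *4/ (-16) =-465/ 23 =-20.22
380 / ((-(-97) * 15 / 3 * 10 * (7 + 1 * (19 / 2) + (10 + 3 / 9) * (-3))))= -76 / 14065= -0.01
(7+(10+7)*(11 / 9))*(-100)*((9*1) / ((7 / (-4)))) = 100000 / 7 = 14285.71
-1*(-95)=95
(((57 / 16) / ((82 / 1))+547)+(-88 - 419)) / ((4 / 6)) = 157611 / 2624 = 60.07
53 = 53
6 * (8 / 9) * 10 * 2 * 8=853.33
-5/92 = -0.05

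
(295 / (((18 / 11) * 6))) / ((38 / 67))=52.98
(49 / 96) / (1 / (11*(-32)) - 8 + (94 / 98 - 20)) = -26411 / 1399347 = -0.02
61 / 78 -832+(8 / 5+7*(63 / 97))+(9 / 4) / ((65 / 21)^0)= -822.82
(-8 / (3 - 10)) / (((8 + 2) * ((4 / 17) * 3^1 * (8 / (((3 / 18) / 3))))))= 17 / 15120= 0.00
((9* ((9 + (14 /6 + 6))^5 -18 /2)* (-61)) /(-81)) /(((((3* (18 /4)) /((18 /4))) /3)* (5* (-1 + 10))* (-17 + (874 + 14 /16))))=37107700072 /135084429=274.70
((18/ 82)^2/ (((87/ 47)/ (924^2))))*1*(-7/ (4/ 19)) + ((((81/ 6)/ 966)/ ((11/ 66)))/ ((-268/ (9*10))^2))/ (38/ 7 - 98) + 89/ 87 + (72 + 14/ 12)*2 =-713985307658868277/ 966372096576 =-738830.63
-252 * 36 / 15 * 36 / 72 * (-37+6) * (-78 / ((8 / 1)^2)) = -228501 / 20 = -11425.05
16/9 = 1.78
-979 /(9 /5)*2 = -9790 /9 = -1087.78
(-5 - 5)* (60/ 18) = -100/ 3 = -33.33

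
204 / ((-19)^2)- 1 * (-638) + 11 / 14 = 3231279 / 5054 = 639.35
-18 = -18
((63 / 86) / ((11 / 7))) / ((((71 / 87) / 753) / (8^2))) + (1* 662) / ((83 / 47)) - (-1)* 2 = 27905.42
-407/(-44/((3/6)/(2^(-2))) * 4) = 37/8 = 4.62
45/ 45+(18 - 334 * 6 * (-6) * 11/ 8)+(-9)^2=16633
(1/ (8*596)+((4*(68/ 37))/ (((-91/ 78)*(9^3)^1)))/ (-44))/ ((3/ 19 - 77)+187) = 0.00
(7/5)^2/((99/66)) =98/75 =1.31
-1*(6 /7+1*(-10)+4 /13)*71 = 57084 /91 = 627.30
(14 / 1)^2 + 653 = 849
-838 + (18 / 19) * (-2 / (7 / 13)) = -841.52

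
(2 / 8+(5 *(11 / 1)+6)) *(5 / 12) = 1225 / 48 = 25.52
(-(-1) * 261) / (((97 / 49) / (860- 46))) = 10410246 / 97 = 107322.12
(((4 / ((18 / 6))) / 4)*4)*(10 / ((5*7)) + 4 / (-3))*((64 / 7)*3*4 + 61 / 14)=-70268 / 441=-159.34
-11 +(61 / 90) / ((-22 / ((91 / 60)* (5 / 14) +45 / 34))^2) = -79727563859 / 7251171840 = -11.00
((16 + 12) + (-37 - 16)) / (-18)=25 / 18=1.39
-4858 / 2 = -2429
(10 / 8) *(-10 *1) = -25 / 2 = -12.50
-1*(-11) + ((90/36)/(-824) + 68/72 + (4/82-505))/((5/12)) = -303707233/253380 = -1198.62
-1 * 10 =-10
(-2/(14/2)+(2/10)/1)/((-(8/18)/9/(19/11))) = 4617/1540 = 3.00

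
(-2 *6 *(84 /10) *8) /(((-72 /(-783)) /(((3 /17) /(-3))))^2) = -476847 /1445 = -330.00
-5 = -5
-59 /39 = -1.51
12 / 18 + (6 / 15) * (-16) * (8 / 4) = -182 / 15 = -12.13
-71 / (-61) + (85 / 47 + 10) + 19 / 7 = 314817 / 20069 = 15.69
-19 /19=-1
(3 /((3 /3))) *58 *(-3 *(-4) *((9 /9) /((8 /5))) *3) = 3915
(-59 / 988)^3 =-205379 / 964430272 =-0.00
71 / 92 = 0.77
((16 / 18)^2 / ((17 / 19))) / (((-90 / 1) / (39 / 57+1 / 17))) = -0.01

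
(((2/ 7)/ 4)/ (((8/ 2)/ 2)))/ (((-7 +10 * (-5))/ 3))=-1/ 532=-0.00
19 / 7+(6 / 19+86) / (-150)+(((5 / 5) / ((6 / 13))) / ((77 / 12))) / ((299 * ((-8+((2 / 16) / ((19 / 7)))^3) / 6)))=481222635497 / 225080732745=2.14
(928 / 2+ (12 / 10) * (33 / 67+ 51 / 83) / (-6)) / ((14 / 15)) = 19343046 / 38927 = 496.91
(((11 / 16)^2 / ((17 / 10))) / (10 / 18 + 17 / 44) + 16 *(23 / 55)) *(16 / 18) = 77965841 / 12555180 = 6.21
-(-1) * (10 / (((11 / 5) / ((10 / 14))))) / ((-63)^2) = 250 / 305613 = 0.00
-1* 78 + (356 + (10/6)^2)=2527/9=280.78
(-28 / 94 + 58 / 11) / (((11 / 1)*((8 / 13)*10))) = 8359 / 113740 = 0.07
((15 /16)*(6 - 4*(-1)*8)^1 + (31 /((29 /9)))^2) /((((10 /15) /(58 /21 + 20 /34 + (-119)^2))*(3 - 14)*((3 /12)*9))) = -1453646843983 /13210428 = -110037.83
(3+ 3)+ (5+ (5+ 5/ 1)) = 21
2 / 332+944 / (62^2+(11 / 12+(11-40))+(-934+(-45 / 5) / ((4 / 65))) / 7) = 0.26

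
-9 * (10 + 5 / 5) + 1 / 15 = -1484 / 15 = -98.93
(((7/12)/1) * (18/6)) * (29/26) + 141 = 14867/104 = 142.95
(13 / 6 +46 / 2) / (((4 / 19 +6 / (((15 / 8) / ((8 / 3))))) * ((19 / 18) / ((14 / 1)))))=6795 / 178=38.17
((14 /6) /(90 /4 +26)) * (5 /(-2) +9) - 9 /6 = -691 /582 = -1.19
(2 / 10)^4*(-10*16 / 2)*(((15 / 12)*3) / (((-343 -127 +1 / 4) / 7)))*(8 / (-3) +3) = 0.00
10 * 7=70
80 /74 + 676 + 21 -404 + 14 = 308.08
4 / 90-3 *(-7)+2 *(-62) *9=-49273 / 45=-1094.96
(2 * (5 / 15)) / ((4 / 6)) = 1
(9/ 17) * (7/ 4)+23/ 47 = 4525/ 3196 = 1.42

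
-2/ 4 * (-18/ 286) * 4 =18/ 143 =0.13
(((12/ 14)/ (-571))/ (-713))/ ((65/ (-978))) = -5868/ 185240965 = -0.00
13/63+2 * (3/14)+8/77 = 512/693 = 0.74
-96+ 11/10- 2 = -969/10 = -96.90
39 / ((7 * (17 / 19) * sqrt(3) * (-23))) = -247 * sqrt(3) / 2737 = -0.16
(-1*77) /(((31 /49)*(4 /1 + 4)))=-3773 /248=-15.21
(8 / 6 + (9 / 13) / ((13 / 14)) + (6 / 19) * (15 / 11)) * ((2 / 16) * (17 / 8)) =0.67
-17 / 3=-5.67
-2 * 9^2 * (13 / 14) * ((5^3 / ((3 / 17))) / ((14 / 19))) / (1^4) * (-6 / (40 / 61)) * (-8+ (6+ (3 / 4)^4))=-223551715725 / 100352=-2227675.74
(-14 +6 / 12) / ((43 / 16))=-216 / 43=-5.02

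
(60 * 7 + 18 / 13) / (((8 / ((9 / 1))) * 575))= 24651 / 29900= 0.82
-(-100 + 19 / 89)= 8881 / 89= 99.79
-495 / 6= -82.50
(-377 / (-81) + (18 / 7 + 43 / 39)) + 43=51.33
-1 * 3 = -3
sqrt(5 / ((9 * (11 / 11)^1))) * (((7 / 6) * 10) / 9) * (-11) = -385 * sqrt(5) / 81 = -10.63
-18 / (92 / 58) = -261 / 23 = -11.35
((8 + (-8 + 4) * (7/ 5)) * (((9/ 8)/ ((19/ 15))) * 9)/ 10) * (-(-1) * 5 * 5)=3645/ 76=47.96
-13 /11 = -1.18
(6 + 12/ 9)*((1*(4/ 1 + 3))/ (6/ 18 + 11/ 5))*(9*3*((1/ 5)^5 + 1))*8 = 51991632/ 11875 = 4378.24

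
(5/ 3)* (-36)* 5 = -300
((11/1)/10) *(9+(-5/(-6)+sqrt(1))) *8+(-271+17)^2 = 193834/3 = 64611.33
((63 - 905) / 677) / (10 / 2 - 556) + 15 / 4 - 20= -24243387 / 1492108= -16.25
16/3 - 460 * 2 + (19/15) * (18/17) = -232898/255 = -913.33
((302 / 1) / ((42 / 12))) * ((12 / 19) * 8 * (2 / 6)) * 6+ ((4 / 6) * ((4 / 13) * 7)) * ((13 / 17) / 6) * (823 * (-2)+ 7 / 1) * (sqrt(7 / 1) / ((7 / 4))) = 115968 / 133-26224 * sqrt(7) / 153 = 418.46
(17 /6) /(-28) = -0.10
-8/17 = -0.47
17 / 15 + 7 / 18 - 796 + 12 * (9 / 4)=-69073 / 90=-767.48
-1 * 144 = -144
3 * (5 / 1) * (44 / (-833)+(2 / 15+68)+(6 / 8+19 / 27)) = 31277881 / 29988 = 1043.01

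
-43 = -43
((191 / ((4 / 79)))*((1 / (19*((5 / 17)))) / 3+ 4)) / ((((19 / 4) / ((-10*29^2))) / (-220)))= 6460148328920 / 1083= 5965049241.85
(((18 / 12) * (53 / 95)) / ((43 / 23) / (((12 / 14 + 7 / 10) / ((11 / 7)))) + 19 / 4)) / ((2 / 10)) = 797226 / 1264507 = 0.63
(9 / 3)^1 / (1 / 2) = 6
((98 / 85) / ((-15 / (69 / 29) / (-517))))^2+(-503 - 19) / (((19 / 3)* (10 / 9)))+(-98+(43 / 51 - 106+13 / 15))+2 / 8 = 300049550286397 / 34634482500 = 8663.32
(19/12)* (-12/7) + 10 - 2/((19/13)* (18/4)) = 8357/1197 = 6.98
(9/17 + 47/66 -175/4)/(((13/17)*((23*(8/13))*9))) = -95389/218592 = -0.44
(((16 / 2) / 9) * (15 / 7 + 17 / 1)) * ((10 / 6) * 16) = 85760 / 189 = 453.76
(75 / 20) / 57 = 5 / 76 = 0.07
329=329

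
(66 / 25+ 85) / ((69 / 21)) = 15337 / 575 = 26.67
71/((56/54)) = 1917/28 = 68.46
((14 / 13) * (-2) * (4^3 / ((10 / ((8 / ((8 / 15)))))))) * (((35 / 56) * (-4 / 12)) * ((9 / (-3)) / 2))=-840 / 13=-64.62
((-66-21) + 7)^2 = 6400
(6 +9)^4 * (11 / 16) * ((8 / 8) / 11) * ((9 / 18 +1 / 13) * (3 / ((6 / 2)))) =759375 / 416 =1825.42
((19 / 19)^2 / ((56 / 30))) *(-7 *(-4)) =15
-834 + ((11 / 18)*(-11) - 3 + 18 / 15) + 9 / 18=-37891 / 45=-842.02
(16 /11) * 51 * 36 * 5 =146880 /11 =13352.73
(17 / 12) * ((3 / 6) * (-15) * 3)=-255 / 8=-31.88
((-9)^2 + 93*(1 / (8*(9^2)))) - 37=9535 / 216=44.14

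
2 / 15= 0.13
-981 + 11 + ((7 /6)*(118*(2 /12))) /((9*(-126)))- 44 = -2956883 /2916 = -1014.02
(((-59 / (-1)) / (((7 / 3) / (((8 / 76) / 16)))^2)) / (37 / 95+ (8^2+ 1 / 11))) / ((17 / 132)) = 0.00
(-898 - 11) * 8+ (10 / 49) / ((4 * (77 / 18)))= -27437211 / 3773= -7271.99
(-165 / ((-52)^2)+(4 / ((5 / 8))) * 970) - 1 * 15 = 16745707 / 2704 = 6192.94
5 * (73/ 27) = 365/ 27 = 13.52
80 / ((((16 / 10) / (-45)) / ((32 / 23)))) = -3130.43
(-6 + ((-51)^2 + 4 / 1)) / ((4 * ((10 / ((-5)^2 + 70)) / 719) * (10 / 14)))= 248534573 / 40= 6213364.32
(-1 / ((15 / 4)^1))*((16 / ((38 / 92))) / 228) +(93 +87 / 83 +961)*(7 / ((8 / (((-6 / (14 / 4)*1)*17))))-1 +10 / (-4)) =-41254254833 / 1348335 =-30596.44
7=7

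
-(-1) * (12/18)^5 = 32/243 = 0.13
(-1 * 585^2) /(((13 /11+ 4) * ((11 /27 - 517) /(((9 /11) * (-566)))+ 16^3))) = -16.12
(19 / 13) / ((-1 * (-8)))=0.18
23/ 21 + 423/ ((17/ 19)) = 169168/ 357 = 473.86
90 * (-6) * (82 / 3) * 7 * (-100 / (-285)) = -688800 / 19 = -36252.63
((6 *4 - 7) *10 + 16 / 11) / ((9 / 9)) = 1886 / 11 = 171.45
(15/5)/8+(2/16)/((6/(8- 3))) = 23/48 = 0.48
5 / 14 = 0.36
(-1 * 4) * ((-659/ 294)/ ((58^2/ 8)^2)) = 5272/ 103970307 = 0.00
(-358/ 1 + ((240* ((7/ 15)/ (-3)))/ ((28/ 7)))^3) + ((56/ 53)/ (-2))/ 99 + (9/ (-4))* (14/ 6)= -74064073/ 62964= -1176.29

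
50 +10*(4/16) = 105/2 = 52.50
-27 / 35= -0.77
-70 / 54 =-35 / 27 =-1.30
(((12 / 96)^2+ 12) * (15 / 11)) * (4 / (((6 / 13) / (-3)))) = -149955 / 352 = -426.01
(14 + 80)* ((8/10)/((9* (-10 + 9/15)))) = -8/9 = -0.89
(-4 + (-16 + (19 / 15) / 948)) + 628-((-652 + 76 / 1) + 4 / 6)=16827019 / 14220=1183.33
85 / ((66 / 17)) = 1445 / 66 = 21.89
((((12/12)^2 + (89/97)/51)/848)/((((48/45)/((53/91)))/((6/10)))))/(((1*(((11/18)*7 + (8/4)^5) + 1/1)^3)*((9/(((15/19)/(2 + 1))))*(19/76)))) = 1529685/1722714087156062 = 0.00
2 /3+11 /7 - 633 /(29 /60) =-796217 /609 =-1307.42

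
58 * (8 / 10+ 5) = 1682 / 5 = 336.40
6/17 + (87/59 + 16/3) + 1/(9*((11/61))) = 772234/99297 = 7.78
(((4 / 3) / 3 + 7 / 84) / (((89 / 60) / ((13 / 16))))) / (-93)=-1235 / 397296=-0.00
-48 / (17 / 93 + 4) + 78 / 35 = -125898 / 13615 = -9.25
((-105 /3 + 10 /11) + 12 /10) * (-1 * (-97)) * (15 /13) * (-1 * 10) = 5264190 /143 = 36812.52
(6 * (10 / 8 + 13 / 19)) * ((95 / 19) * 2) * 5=11025 / 19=580.26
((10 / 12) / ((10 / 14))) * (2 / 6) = 7 / 18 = 0.39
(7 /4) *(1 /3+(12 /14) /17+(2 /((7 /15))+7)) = 2083 /102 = 20.42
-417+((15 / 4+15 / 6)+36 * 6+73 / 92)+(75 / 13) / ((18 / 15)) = -189.15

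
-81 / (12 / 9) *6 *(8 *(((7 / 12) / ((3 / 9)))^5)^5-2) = -977638818539772390620079 / 281474976710656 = -3473270803.55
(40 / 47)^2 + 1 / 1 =3809 / 2209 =1.72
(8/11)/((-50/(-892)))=3568/275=12.97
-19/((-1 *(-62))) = -19/62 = -0.31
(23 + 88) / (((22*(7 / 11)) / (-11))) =-87.21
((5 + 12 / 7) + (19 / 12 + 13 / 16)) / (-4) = -3061 / 1344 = -2.28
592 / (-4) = -148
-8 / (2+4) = -4 / 3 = -1.33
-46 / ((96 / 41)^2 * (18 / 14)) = -270641 / 41472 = -6.53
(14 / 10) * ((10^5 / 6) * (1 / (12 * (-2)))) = -8750 / 9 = -972.22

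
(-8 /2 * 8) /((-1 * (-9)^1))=-32 /9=-3.56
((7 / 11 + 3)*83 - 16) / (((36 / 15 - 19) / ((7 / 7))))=-15720 / 913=-17.22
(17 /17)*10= 10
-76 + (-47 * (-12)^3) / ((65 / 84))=6817204 / 65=104880.06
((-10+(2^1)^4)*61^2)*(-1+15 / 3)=89304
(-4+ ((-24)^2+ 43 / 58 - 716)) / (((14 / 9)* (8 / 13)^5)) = -3966523119 / 3801088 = -1043.52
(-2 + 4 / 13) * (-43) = 946 / 13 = 72.77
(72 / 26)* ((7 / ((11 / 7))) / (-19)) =-0.65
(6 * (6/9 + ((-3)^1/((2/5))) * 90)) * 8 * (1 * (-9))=291312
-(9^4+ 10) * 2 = -13142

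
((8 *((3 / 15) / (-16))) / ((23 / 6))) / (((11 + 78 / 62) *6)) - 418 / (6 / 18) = -109599631 / 87400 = -1254.00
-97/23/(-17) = 97/391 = 0.25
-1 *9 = -9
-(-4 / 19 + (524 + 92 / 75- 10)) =-515.02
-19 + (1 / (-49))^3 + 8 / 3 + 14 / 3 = -4117718 / 352947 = -11.67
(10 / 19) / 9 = 10 / 171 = 0.06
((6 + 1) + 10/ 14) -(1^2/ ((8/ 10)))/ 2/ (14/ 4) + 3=10.54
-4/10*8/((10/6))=-48/25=-1.92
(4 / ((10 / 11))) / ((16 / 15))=33 / 8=4.12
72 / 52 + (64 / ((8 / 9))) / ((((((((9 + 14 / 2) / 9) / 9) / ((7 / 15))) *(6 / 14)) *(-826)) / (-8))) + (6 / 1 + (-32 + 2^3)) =-48978 / 3835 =-12.77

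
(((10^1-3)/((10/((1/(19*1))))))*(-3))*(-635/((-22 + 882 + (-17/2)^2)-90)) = 1778/21337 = 0.08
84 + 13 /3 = 265 /3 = 88.33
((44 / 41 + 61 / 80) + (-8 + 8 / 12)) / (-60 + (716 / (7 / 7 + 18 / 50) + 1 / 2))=-919649 / 78114840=-0.01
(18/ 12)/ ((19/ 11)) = 33/ 38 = 0.87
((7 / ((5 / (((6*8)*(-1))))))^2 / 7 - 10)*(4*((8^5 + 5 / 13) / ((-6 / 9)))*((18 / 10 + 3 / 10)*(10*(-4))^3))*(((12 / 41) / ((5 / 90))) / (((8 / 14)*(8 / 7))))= 72161332761901824 / 533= 135387115875988.41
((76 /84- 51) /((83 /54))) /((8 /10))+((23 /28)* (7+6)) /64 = -6034703 /148736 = -40.57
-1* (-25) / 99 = 25 / 99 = 0.25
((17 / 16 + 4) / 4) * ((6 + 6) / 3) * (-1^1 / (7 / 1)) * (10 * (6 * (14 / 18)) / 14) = -135 / 56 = -2.41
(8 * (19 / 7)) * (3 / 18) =76 / 21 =3.62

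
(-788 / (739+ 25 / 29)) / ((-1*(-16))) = -5713 / 85824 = -0.07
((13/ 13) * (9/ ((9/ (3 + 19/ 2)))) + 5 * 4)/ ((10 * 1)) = 13/ 4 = 3.25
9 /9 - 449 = -448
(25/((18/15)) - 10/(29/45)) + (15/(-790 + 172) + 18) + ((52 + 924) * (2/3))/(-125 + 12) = 5918170/337531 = 17.53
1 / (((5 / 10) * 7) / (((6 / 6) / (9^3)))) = 2 / 5103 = 0.00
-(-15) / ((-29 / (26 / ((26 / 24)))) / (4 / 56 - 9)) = 22500 / 203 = 110.84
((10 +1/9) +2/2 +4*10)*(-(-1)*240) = 36800/3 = 12266.67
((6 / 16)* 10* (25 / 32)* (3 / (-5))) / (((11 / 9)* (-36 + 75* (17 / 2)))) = -675 / 282304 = -0.00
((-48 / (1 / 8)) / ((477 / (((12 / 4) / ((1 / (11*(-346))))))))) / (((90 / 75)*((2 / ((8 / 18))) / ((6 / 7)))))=4871680 / 3339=1459.02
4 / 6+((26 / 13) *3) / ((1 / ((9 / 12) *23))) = 625 / 6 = 104.17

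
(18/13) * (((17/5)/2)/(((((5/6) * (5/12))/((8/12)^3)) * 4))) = 816/1625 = 0.50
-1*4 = -4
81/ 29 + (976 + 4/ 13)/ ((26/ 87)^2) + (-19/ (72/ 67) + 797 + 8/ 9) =17912737045/ 1529112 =11714.47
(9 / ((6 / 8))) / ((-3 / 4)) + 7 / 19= -297 / 19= -15.63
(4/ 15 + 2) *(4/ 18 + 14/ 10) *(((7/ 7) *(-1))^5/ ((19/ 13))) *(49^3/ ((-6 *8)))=1898031317/ 307800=6166.44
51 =51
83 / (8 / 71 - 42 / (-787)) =4637791 / 9278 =499.87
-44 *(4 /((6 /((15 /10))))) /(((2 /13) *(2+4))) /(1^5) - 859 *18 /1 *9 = -417617 /3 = -139205.67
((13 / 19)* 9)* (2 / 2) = 117 / 19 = 6.16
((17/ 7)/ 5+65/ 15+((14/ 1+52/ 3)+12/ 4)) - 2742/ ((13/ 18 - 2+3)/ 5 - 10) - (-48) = 33864119/ 91245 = 371.13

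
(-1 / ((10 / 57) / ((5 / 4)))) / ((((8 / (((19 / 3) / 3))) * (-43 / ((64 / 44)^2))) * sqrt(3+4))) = 1444 * sqrt(7) / 109263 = 0.03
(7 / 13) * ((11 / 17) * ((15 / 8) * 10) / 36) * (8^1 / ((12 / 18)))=1925 / 884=2.18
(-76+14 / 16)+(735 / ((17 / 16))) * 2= 177943 / 136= 1308.40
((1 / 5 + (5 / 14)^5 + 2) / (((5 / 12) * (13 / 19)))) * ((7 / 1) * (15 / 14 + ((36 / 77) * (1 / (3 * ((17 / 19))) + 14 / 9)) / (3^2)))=622228244411 / 9805876080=63.45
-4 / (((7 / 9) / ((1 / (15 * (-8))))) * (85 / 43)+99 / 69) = 11868 / 543143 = 0.02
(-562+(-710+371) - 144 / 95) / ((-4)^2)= -85739 / 1520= -56.41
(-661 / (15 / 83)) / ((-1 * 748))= 54863 / 11220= 4.89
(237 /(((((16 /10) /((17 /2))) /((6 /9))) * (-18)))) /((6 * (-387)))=0.02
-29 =-29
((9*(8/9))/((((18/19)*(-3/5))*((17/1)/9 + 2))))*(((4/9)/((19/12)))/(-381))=64/24003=0.00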